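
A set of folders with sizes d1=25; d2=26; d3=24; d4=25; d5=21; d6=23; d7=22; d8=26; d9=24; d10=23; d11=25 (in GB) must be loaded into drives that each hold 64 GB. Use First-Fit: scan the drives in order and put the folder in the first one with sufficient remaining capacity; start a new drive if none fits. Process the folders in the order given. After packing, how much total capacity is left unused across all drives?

d1 (25 GB) → drive 1 (remaining 39 GB)
d2 (26 GB) → drive 1 (remaining 13 GB)
d3 (24 GB) → drive 2 (remaining 40 GB)
d4 (25 GB) → drive 2 (remaining 15 GB)
d5 (21 GB) → drive 3 (remaining 43 GB)
d6 (23 GB) → drive 3 (remaining 20 GB)
d7 (22 GB) → drive 4 (remaining 42 GB)
d8 (26 GB) → drive 4 (remaining 16 GB)
d9 (24 GB) → drive 5 (remaining 40 GB)
d10 (23 GB) → drive 5 (remaining 17 GB)
d11 (25 GB) → drive 6 (remaining 39 GB)
6 drives × 64 GB = 384 GB; used 264 GB; unused 120 GB.

120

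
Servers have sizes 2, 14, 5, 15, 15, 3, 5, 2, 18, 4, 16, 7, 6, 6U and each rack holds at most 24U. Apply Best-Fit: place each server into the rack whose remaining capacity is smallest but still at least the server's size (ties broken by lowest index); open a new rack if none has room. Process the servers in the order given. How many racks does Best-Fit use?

2U → rack 1 (remaining 22U)
14U → rack 1 (remaining 8U)
5U → rack 1 (remaining 3U)
15U → rack 2 (remaining 9U)
15U → rack 3 (remaining 9U)
3U → rack 1 (remaining 0U)
5U → rack 2 (remaining 4U)
2U → rack 2 (remaining 2U)
18U → rack 4 (remaining 6U)
4U → rack 4 (remaining 2U)
16U → rack 5 (remaining 8U)
7U → rack 5 (remaining 1U)
6U → rack 3 (remaining 3U)
6U → rack 6 (remaining 18U)
Final racks: [2,14,5,3] [15,5,2] [15,6] [18,4] [16,7] [6].

6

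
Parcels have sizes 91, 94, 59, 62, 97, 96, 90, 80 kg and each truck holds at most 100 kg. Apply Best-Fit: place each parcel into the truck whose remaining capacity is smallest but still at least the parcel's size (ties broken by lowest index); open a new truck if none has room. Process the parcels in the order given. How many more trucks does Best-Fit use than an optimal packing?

Best-Fit: [91] [94] [59] [62] [97] [96] [90] [80] → 8 trucks.
8 parcels exceed 50 kg (half the capacity), and no two of those can share a truck, so at least 8 trucks are needed.
So 8 is already optimal.

0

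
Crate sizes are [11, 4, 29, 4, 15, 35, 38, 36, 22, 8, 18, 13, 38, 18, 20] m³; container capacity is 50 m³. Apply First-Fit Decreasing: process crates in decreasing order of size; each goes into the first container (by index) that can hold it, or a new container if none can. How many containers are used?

7

Sorted descending: 38, 38, 36, 35, 29, 22, 20, 18, 18, 15, 13, 11, 8, 4, 4.
Put 38 m³ in container 1; 12 m³ remain.
Put 38 m³ in container 2; 12 m³ remain.
Put 36 m³ in container 3; 14 m³ remain.
Put 35 m³ in container 4; 15 m³ remain.
Put 29 m³ in container 5; 21 m³ remain.
Put 22 m³ in container 6; 28 m³ remain.
Put 20 m³ in container 5; 1 m³ remain.
Put 18 m³ in container 6; 10 m³ remain.
Put 18 m³ in container 7; 32 m³ remain.
Put 15 m³ in container 4; 0 m³ remain.
Put 13 m³ in container 3; 1 m³ remain.
Put 11 m³ in container 1; 1 m³ remain.
Put 8 m³ in container 2; 4 m³ remain.
Put 4 m³ in container 2; 0 m³ remain.
Put 4 m³ in container 6; 6 m³ remain.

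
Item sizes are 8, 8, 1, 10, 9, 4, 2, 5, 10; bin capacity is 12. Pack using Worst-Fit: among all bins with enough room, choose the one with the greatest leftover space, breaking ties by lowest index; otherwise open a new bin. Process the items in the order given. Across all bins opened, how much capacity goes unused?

15

bin 1: place 8, 4 left
bin 2: place 8, 4 left
bin 1: place 1, 3 left
bin 3: place 10, 2 left
bin 4: place 9, 3 left
bin 2: place 4, 0 left
bin 1: place 2, 1 left
bin 5: place 5, 7 left
bin 6: place 10, 2 left
6 bins × 12 = 72; used 57; unused 15.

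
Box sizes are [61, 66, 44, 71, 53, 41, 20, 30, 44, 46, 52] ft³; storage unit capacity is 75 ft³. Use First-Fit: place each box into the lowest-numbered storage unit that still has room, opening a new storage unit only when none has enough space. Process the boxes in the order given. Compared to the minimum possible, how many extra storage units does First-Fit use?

0

First-Fit: [61] [66] [44,20] [71] [53] [41,30] [44] [46] [52] → 9 storage units.
9 boxes exceed 37.5 ft³ (half the capacity), and no two of those can share a storage unit, so at least 9 storage units are needed.
So 9 is already optimal.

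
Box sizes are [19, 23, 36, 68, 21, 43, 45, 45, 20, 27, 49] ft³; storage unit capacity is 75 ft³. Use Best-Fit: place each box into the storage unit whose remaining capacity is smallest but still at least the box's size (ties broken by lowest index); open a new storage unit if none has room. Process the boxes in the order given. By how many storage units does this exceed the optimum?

Best-Fit: [19,23,21] [36] [68] [43] [45,20] [45,27] [49] → 7 storage units.
Total size 396 ft³; any packing needs at least ⌈396/75⌉ = 6 storage units.
An optimal packing achieves that bound: [68] [49,23] [45,27] [45,21] [43,20] [36,19] → 6 storage units.
Excess: 7 − 6 = 1.

1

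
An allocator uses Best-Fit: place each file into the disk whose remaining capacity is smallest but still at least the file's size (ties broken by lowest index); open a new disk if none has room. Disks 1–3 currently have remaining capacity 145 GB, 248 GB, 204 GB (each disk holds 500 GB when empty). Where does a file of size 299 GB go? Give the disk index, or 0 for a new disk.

No disk has ≥ 299 GB free, so a new disk is opened.

0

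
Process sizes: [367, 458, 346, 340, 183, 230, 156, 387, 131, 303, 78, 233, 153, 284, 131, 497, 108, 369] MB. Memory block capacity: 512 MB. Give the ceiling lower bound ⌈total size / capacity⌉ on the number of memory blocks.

10 memory blocks

Total size = 367 + 458 + 346 + 340 + 183 + 230 + 156 + 387 + 131 + 303 + 78 + 233 + 153 + 284 + 131 + 497 + 108 + 369 = 4754 MB.
⌈4754 / 512⌉ = 10.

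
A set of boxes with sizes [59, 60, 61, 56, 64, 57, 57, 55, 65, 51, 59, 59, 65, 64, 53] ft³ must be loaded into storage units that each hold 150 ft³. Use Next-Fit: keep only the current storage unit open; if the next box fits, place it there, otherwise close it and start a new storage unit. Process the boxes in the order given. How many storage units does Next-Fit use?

Put 59 ft³ in storage unit 1; 91 ft³ remain.
Put 60 ft³ in storage unit 1; 31 ft³ remain.
Put 61 ft³ in storage unit 2; 89 ft³ remain.
Put 56 ft³ in storage unit 2; 33 ft³ remain.
Put 64 ft³ in storage unit 3; 86 ft³ remain.
Put 57 ft³ in storage unit 3; 29 ft³ remain.
Put 57 ft³ in storage unit 4; 93 ft³ remain.
Put 55 ft³ in storage unit 4; 38 ft³ remain.
Put 65 ft³ in storage unit 5; 85 ft³ remain.
Put 51 ft³ in storage unit 5; 34 ft³ remain.
Put 59 ft³ in storage unit 6; 91 ft³ remain.
Put 59 ft³ in storage unit 6; 32 ft³ remain.
Put 65 ft³ in storage unit 7; 85 ft³ remain.
Put 64 ft³ in storage unit 7; 21 ft³ remain.
Put 53 ft³ in storage unit 8; 97 ft³ remain.
Final storage units: [59,60] [61,56] [64,57] [57,55] [65,51] [59,59] [65,64] [53].

8 storage units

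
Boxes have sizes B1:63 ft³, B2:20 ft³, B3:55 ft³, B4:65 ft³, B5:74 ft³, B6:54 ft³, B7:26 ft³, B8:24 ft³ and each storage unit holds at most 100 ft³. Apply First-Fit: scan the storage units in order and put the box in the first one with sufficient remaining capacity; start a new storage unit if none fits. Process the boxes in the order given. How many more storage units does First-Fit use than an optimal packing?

First-Fit: [63,20] [55,26] [65,24] [74] [54] → 5 storage units.
5 boxes exceed 50 ft³ (half the capacity), and no two of those can share a storage unit, so at least 5 storage units are needed.
So 5 is already optimal.

0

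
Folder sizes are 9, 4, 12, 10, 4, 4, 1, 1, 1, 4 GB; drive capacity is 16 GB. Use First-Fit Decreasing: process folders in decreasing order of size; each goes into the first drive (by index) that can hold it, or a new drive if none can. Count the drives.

4

Sorted descending: 12, 10, 9, 4, 4, 4, 4, 1, 1, 1.
Put 12 GB in drive 1; 4 GB remain.
Put 10 GB in drive 2; 6 GB remain.
Put 9 GB in drive 3; 7 GB remain.
Put 4 GB in drive 1; 0 GB remain.
Put 4 GB in drive 2; 2 GB remain.
Put 4 GB in drive 3; 3 GB remain.
Put 4 GB in drive 4; 12 GB remain.
Put 1 GB in drive 2; 1 GB remain.
Put 1 GB in drive 2; 0 GB remain.
Put 1 GB in drive 3; 2 GB remain.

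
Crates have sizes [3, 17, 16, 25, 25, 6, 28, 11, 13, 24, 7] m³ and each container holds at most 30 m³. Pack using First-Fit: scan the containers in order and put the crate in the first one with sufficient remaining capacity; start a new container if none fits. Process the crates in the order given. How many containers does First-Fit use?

Put 3 m³ in container 1; 27 m³ remain.
Put 17 m³ in container 1; 10 m³ remain.
Put 16 m³ in container 2; 14 m³ remain.
Put 25 m³ in container 3; 5 m³ remain.
Put 25 m³ in container 4; 5 m³ remain.
Put 6 m³ in container 1; 4 m³ remain.
Put 28 m³ in container 5; 2 m³ remain.
Put 11 m³ in container 2; 3 m³ remain.
Put 13 m³ in container 6; 17 m³ remain.
Put 24 m³ in container 7; 6 m³ remain.
Put 7 m³ in container 6; 10 m³ remain.

7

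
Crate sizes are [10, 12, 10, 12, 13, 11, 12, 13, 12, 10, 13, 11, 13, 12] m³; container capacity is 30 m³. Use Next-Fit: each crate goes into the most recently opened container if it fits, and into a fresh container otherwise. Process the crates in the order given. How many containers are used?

7

Put 10 m³ in container 1; 20 m³ remain.
Put 12 m³ in container 1; 8 m³ remain.
Put 10 m³ in container 2; 20 m³ remain.
Put 12 m³ in container 2; 8 m³ remain.
Put 13 m³ in container 3; 17 m³ remain.
Put 11 m³ in container 3; 6 m³ remain.
Put 12 m³ in container 4; 18 m³ remain.
Put 13 m³ in container 4; 5 m³ remain.
Put 12 m³ in container 5; 18 m³ remain.
Put 10 m³ in container 5; 8 m³ remain.
Put 13 m³ in container 6; 17 m³ remain.
Put 11 m³ in container 6; 6 m³ remain.
Put 13 m³ in container 7; 17 m³ remain.
Put 12 m³ in container 7; 5 m³ remain.
Final containers: [10,12] [10,12] [13,11] [12,13] [12,10] [13,11] [13,12].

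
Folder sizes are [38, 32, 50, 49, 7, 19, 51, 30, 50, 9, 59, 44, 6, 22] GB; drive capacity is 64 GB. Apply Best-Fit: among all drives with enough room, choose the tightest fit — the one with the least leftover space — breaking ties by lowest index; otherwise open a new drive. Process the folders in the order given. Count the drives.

drive 1: place 38 GB, 26 GB left
drive 2: place 32 GB, 32 GB left
drive 3: place 50 GB, 14 GB left
drive 4: place 49 GB, 15 GB left
drive 3: place 7 GB, 7 GB left
drive 1: place 19 GB, 7 GB left
drive 5: place 51 GB, 13 GB left
drive 2: place 30 GB, 2 GB left
drive 6: place 50 GB, 14 GB left
drive 5: place 9 GB, 4 GB left
drive 7: place 59 GB, 5 GB left
drive 8: place 44 GB, 20 GB left
drive 1: place 6 GB, 1 GB left
drive 9: place 22 GB, 42 GB left

9 drives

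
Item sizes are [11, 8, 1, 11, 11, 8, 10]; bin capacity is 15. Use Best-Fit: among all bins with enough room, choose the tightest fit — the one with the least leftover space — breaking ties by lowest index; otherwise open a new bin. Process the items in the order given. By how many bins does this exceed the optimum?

Best-Fit: [11,1] [8] [11] [11] [8] [10] → 6 bins.
6 items exceed 7.5 (half the capacity), and no two of those can share a bin, so at least 6 bins are needed.
So 6 is already optimal.

0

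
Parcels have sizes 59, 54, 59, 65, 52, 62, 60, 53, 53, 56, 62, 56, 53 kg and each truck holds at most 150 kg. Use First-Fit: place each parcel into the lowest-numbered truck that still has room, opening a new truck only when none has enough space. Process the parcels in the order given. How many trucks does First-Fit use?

7

Put 59 kg in truck 1; 91 kg remain.
Put 54 kg in truck 1; 37 kg remain.
Put 59 kg in truck 2; 91 kg remain.
Put 65 kg in truck 2; 26 kg remain.
Put 52 kg in truck 3; 98 kg remain.
Put 62 kg in truck 3; 36 kg remain.
Put 60 kg in truck 4; 90 kg remain.
Put 53 kg in truck 4; 37 kg remain.
Put 53 kg in truck 5; 97 kg remain.
Put 56 kg in truck 5; 41 kg remain.
Put 62 kg in truck 6; 88 kg remain.
Put 56 kg in truck 6; 32 kg remain.
Put 53 kg in truck 7; 97 kg remain.
Final trucks: [59,54] [59,65] [52,62] [60,53] [53,56] [62,56] [53].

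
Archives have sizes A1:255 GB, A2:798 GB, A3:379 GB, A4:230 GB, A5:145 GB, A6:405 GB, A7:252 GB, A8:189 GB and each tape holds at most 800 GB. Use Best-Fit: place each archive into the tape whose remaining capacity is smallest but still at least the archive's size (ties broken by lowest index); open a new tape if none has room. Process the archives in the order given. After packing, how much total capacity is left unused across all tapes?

547

A1 (255 GB) → tape 1 (remaining 545 GB)
A2 (798 GB) → tape 2 (remaining 2 GB)
A3 (379 GB) → tape 1 (remaining 166 GB)
A4 (230 GB) → tape 3 (remaining 570 GB)
A5 (145 GB) → tape 1 (remaining 21 GB)
A6 (405 GB) → tape 3 (remaining 165 GB)
A7 (252 GB) → tape 4 (remaining 548 GB)
A8 (189 GB) → tape 4 (remaining 359 GB)
4 tapes × 800 GB = 3200 GB; used 2653 GB; unused 547 GB.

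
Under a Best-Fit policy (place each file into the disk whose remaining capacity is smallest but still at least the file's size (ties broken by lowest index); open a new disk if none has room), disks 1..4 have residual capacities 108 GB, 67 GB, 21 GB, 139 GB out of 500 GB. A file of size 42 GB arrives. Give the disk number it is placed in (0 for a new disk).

Disks with room: disk 1 (108 GB), disk 2 (67 GB), disk 4 (139 GB).
Tightest fit is disk 2 with 67 GB free.

2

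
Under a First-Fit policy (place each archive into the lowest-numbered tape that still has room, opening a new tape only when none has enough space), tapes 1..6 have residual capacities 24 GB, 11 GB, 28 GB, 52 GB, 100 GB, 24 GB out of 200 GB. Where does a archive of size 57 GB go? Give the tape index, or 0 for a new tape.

5

Tapes with room: tape 5 (100 GB).
The first with room is tape 5.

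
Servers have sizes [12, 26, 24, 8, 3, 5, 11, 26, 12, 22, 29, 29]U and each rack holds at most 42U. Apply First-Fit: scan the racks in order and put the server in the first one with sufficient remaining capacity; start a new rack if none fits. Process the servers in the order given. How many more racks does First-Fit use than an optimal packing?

0

First-Fit: [12,26,3] [24,8,5] [11,26] [12,22] [29] [29] → 6 racks.
6 servers exceed 21U (half the capacity), and no two of those can share a rack, so at least 6 racks are needed.
So 6 is already optimal.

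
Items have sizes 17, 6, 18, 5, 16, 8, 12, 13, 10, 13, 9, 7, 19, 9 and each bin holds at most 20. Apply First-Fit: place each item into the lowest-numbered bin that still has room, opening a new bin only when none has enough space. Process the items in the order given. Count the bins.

10 bins

17 → bin 1 (remaining 3)
6 → bin 2 (remaining 14)
18 → bin 3 (remaining 2)
5 → bin 2 (remaining 9)
16 → bin 4 (remaining 4)
8 → bin 2 (remaining 1)
12 → bin 5 (remaining 8)
13 → bin 6 (remaining 7)
10 → bin 7 (remaining 10)
13 → bin 8 (remaining 7)
9 → bin 7 (remaining 1)
7 → bin 5 (remaining 1)
19 → bin 9 (remaining 1)
9 → bin 10 (remaining 11)
Final bins: [17] [6,5,8] [18] [16] [12,7] [13] [10,9] [13] [19] [9].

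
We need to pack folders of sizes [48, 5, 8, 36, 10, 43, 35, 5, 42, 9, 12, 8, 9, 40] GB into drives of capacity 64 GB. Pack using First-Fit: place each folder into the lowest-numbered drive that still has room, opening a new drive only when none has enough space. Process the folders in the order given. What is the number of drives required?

6

Put 48 GB in drive 1; 16 GB remain.
Put 5 GB in drive 1; 11 GB remain.
Put 8 GB in drive 1; 3 GB remain.
Put 36 GB in drive 2; 28 GB remain.
Put 10 GB in drive 2; 18 GB remain.
Put 43 GB in drive 3; 21 GB remain.
Put 35 GB in drive 4; 29 GB remain.
Put 5 GB in drive 2; 13 GB remain.
Put 42 GB in drive 5; 22 GB remain.
Put 9 GB in drive 2; 4 GB remain.
Put 12 GB in drive 3; 9 GB remain.
Put 8 GB in drive 3; 1 GB remain.
Put 9 GB in drive 4; 20 GB remain.
Put 40 GB in drive 6; 24 GB remain.
Final drives: [48,5,8] [36,10,5,9] [43,12,8] [35,9] [42] [40].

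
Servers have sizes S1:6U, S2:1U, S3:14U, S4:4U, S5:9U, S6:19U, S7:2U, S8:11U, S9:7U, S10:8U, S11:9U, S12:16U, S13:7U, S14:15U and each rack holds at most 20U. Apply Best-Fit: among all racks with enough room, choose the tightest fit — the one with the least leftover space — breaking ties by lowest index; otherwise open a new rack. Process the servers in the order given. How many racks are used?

Put S1 (6U) in rack 1; 14U remain.
Put S2 (1U) in rack 1; 13U remain.
Put S3 (14U) in rack 2; 6U remain.
Put S4 (4U) in rack 2; 2U remain.
Put S5 (9U) in rack 1; 4U remain.
Put S6 (19U) in rack 3; 1U remain.
Put S7 (2U) in rack 2; 0U remain.
Put S8 (11U) in rack 4; 9U remain.
Put S9 (7U) in rack 4; 2U remain.
Put S10 (8U) in rack 5; 12U remain.
Put S11 (9U) in rack 5; 3U remain.
Put S12 (16U) in rack 6; 4U remain.
Put S13 (7U) in rack 7; 13U remain.
Put S14 (15U) in rack 8; 5U remain.
Final racks: [6,1,9] [14,4,2] [19] [11,7] [8,9] [16] [7] [15].

8 racks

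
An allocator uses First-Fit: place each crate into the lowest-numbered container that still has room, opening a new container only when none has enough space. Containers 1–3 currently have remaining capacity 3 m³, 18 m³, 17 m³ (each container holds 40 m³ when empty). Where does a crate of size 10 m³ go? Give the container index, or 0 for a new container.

2

Containers with room: container 2 (18 m³), container 3 (17 m³).
The first with room is container 2.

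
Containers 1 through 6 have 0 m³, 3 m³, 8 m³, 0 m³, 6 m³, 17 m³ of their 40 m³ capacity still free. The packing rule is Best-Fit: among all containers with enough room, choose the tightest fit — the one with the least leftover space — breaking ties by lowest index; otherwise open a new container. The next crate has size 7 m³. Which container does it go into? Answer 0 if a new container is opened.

3

Containers with room: container 3 (8 m³), container 6 (17 m³).
Tightest fit is container 3 with 8 m³ free.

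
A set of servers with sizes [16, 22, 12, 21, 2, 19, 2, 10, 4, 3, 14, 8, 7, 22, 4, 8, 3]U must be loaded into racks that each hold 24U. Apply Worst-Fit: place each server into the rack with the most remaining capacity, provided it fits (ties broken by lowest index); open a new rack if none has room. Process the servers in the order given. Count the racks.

rack 1: place 16U, 8U left
rack 2: place 22U, 2U left
rack 3: place 12U, 12U left
rack 4: place 21U, 3U left
rack 3: place 2U, 10U left
rack 5: place 19U, 5U left
rack 3: place 2U, 8U left
rack 6: place 10U, 14U left
rack 6: place 4U, 10U left
rack 6: place 3U, 7U left
rack 7: place 14U, 10U left
rack 7: place 8U, 2U left
rack 1: place 7U, 1U left
rack 8: place 22U, 2U left
rack 3: place 4U, 4U left
rack 9: place 8U, 16U left
rack 9: place 3U, 13U left
Final racks: [16,7] [22] [12,2,2,4] [21] [19] [10,4,3] [14,8] [22] [8,3].

9 racks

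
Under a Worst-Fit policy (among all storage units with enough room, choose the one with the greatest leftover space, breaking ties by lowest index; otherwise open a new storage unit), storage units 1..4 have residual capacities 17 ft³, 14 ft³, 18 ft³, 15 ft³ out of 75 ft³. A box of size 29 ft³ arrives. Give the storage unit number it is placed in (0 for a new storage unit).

No storage unit has ≥ 29 ft³ free, so a new storage unit is opened.

0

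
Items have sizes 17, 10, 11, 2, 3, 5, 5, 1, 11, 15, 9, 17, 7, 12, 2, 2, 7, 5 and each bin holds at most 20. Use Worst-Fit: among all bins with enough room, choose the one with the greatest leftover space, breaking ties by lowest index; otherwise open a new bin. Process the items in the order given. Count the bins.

8

17 → bin 1 (remaining 3)
10 → bin 2 (remaining 10)
11 → bin 3 (remaining 9)
2 → bin 2 (remaining 8)
3 → bin 3 (remaining 6)
5 → bin 2 (remaining 3)
5 → bin 3 (remaining 1)
1 → bin 1 (remaining 2)
11 → bin 4 (remaining 9)
15 → bin 5 (remaining 5)
9 → bin 4 (remaining 0)
17 → bin 6 (remaining 3)
7 → bin 7 (remaining 13)
12 → bin 7 (remaining 1)
2 → bin 5 (remaining 3)
2 → bin 2 (remaining 1)
7 → bin 8 (remaining 13)
5 → bin 8 (remaining 8)
Final bins: [17,1] [10,2,5,2] [11,3,5] [11,9] [15,2] [17] [7,12] [7,5].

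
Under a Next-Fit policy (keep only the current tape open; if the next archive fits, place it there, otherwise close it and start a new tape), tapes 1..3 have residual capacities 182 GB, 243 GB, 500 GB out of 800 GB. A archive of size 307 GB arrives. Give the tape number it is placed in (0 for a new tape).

Next-Fit only looks at tape 3, which has 500 GB free.
307 GB fits there.

3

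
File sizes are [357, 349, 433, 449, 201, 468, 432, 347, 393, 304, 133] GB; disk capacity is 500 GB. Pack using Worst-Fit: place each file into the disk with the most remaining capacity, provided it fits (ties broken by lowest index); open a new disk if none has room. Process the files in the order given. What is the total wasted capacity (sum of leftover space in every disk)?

1134

disk 1: place 357 GB, 143 GB left
disk 2: place 349 GB, 151 GB left
disk 3: place 433 GB, 67 GB left
disk 4: place 449 GB, 51 GB left
disk 5: place 201 GB, 299 GB left
disk 6: place 468 GB, 32 GB left
disk 7: place 432 GB, 68 GB left
disk 8: place 347 GB, 153 GB left
disk 9: place 393 GB, 107 GB left
disk 10: place 304 GB, 196 GB left
disk 5: place 133 GB, 166 GB left
10 disks × 500 GB = 5000 GB; used 3866 GB; unused 1134 GB.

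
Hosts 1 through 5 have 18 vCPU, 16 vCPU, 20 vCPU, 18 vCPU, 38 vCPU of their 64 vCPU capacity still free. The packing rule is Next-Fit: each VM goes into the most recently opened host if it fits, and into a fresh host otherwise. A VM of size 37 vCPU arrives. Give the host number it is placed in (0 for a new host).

5

Next-Fit only looks at host 5, which has 38 vCPU free.
37 vCPU fits there.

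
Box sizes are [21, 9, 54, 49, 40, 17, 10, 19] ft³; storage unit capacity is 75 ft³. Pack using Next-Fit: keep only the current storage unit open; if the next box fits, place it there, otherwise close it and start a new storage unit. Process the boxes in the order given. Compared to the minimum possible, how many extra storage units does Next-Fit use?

2

Next-Fit: [21,9] [54] [49] [40,17,10] [19] → 5 storage units.
Total size 219 ft³; any packing needs at least ⌈219/75⌉ = 3 storage units.
An optimal packing achieves that bound: [54,21] [49,17,9] [40,19,10] → 3 storage units.
Excess: 5 − 3 = 2.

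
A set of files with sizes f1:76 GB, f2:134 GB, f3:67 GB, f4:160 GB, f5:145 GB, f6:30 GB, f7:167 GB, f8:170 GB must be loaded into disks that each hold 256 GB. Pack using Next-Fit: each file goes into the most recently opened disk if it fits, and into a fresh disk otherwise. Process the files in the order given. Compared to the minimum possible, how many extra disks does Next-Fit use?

0

Next-Fit: [76,134] [67,160] [145,30] [167] [170] → 5 disks.
5 files exceed 128 GB (half the capacity), and no two of those can share a disk, so at least 5 disks are needed.
So 5 is already optimal.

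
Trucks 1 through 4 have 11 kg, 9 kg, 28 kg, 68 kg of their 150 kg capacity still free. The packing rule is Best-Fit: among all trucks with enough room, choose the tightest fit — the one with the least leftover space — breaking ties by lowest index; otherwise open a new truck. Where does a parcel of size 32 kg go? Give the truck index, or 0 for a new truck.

4

Trucks with room: truck 4 (68 kg).
Tightest fit is truck 4 with 68 kg free.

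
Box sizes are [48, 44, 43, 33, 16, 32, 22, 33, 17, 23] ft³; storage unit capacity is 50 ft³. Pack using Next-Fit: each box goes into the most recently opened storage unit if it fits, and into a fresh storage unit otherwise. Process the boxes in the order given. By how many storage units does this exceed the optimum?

Next-Fit: [48] [44] [43] [33,16] [32] [22] [33,17] [23] → 8 storage units.
Total size 311 ft³; any packing needs at least ⌈311/50⌉ = 7 storage units.
An optimal packing achieves that bound: [48] [44] [43] [33,17] [33,16] [32] [23,22] → 7 storage units.
Excess: 8 − 7 = 1.

1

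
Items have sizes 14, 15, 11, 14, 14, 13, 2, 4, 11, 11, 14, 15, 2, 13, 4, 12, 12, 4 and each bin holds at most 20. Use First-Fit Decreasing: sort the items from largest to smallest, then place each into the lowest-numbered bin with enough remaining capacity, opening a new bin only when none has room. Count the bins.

Sorted descending: 15, 15, 14, 14, 14, 14, 13, 13, 12, 12, 11, 11, 11, 4, 4, 4, 2, 2.
15 → bin 1 (remaining 5)
15 → bin 2 (remaining 5)
14 → bin 3 (remaining 6)
14 → bin 4 (remaining 6)
14 → bin 5 (remaining 6)
14 → bin 6 (remaining 6)
13 → bin 7 (remaining 7)
13 → bin 8 (remaining 7)
12 → bin 9 (remaining 8)
12 → bin 10 (remaining 8)
11 → bin 11 (remaining 9)
11 → bin 12 (remaining 9)
11 → bin 13 (remaining 9)
4 → bin 1 (remaining 1)
4 → bin 2 (remaining 1)
4 → bin 3 (remaining 2)
2 → bin 3 (remaining 0)
2 → bin 4 (remaining 4)
Final bins: [15,4] [15,4] [14,4,2] [14,2] [14] [14] [13] [13] [12] [12] [11] [11] [11].

13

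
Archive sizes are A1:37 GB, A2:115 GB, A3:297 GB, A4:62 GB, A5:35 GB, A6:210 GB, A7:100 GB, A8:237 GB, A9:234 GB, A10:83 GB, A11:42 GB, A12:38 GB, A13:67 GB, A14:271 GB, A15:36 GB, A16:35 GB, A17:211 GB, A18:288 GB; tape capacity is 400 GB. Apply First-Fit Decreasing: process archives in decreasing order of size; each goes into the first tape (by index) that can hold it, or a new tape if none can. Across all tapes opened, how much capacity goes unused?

Sorted descending: 297, 288, 271, 237, 234, 211, 210, 115, 100, 83, 67, 62, 42, 38, 37, 36, 35, 35.
tape 1: place 297 GB, 103 GB left
tape 2: place 288 GB, 112 GB left
tape 3: place 271 GB, 129 GB left
tape 4: place 237 GB, 163 GB left
tape 5: place 234 GB, 166 GB left
tape 6: place 211 GB, 189 GB left
tape 7: place 210 GB, 190 GB left
tape 3: place 115 GB, 14 GB left
tape 1: place 100 GB, 3 GB left
tape 2: place 83 GB, 29 GB left
tape 4: place 67 GB, 96 GB left
tape 4: place 62 GB, 34 GB left
tape 5: place 42 GB, 124 GB left
tape 5: place 38 GB, 86 GB left
tape 5: place 37 GB, 49 GB left
tape 5: place 36 GB, 13 GB left
tape 6: place 35 GB, 154 GB left
tape 6: place 35 GB, 119 GB left
7 tapes × 400 GB = 2800 GB; used 2398 GB; unused 402 GB.

402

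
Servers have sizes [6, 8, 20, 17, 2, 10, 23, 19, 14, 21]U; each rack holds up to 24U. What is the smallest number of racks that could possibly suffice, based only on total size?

6

Total size = 6 + 8 + 20 + 17 + 2 + 10 + 23 + 19 + 14 + 21 = 140U.
⌈140 / 24⌉ = 6.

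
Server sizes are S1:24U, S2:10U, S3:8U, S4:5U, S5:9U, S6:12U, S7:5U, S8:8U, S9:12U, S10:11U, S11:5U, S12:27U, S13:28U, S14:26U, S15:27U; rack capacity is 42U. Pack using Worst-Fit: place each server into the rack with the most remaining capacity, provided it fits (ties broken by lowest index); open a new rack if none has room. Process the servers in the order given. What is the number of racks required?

7

rack 1: place S1 (24U), 18U left
rack 1: place S2 (10U), 8U left
rack 1: place S3 (8U), 0U left
rack 2: place S4 (5U), 37U left
rack 2: place S5 (9U), 28U left
rack 2: place S6 (12U), 16U left
rack 2: place S7 (5U), 11U left
rack 2: place S8 (8U), 3U left
rack 3: place S9 (12U), 30U left
rack 3: place S10 (11U), 19U left
rack 3: place S11 (5U), 14U left
rack 4: place S12 (27U), 15U left
rack 5: place S13 (28U), 14U left
rack 6: place S14 (26U), 16U left
rack 7: place S15 (27U), 15U left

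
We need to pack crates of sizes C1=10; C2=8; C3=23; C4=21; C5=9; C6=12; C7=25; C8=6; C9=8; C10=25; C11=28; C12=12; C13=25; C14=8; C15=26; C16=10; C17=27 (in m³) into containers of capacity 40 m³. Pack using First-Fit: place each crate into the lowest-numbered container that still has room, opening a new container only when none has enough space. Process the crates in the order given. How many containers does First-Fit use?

container 1: place C1 (10 m³), 30 m³ left
container 1: place C2 (8 m³), 22 m³ left
container 2: place C3 (23 m³), 17 m³ left
container 1: place C4 (21 m³), 1 m³ left
container 2: place C5 (9 m³), 8 m³ left
container 3: place C6 (12 m³), 28 m³ left
container 3: place C7 (25 m³), 3 m³ left
container 2: place C8 (6 m³), 2 m³ left
container 4: place C9 (8 m³), 32 m³ left
container 4: place C10 (25 m³), 7 m³ left
container 5: place C11 (28 m³), 12 m³ left
container 5: place C12 (12 m³), 0 m³ left
container 6: place C13 (25 m³), 15 m³ left
container 6: place C14 (8 m³), 7 m³ left
container 7: place C15 (26 m³), 14 m³ left
container 7: place C16 (10 m³), 4 m³ left
container 8: place C17 (27 m³), 13 m³ left
Final containers: [10,8,21] [23,9,6] [12,25] [8,25] [28,12] [25,8] [26,10] [27].

8 containers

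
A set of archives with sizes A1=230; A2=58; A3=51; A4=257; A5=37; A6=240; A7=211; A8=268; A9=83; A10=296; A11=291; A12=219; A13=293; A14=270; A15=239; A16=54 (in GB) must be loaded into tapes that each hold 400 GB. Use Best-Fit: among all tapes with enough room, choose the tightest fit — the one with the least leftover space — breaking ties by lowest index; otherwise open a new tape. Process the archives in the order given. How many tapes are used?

11 tapes

Put A1 (230 GB) in tape 1; 170 GB remain.
Put A2 (58 GB) in tape 1; 112 GB remain.
Put A3 (51 GB) in tape 1; 61 GB remain.
Put A4 (257 GB) in tape 2; 143 GB remain.
Put A5 (37 GB) in tape 1; 24 GB remain.
Put A6 (240 GB) in tape 3; 160 GB remain.
Put A7 (211 GB) in tape 4; 189 GB remain.
Put A8 (268 GB) in tape 5; 132 GB remain.
Put A9 (83 GB) in tape 5; 49 GB remain.
Put A10 (296 GB) in tape 6; 104 GB remain.
Put A11 (291 GB) in tape 7; 109 GB remain.
Put A12 (219 GB) in tape 8; 181 GB remain.
Put A13 (293 GB) in tape 9; 107 GB remain.
Put A14 (270 GB) in tape 10; 130 GB remain.
Put A15 (239 GB) in tape 11; 161 GB remain.
Put A16 (54 GB) in tape 6; 50 GB remain.
Final tapes: [230,58,51,37] [257] [240] [211] [268,83] [296,54] [291] [219] [293] [270] [239].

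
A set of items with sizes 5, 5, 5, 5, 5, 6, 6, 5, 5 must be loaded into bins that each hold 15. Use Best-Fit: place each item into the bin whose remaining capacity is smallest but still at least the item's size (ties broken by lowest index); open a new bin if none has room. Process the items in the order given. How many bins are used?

4

bin 1: place 5, 10 left
bin 1: place 5, 5 left
bin 1: place 5, 0 left
bin 2: place 5, 10 left
bin 2: place 5, 5 left
bin 3: place 6, 9 left
bin 3: place 6, 3 left
bin 2: place 5, 0 left
bin 4: place 5, 10 left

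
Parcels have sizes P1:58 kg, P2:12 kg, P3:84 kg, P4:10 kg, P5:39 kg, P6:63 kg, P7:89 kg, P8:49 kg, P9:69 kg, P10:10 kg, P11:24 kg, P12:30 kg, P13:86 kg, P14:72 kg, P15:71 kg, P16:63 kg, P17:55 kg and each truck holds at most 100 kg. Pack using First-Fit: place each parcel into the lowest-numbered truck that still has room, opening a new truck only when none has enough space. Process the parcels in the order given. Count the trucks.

11

truck 1: place P1 (58 kg), 42 kg left
truck 1: place P2 (12 kg), 30 kg left
truck 2: place P3 (84 kg), 16 kg left
truck 1: place P4 (10 kg), 20 kg left
truck 3: place P5 (39 kg), 61 kg left
truck 4: place P6 (63 kg), 37 kg left
truck 5: place P7 (89 kg), 11 kg left
truck 3: place P8 (49 kg), 12 kg left
truck 6: place P9 (69 kg), 31 kg left
truck 1: place P10 (10 kg), 10 kg left
truck 4: place P11 (24 kg), 13 kg left
truck 6: place P12 (30 kg), 1 kg left
truck 7: place P13 (86 kg), 14 kg left
truck 8: place P14 (72 kg), 28 kg left
truck 9: place P15 (71 kg), 29 kg left
truck 10: place P16 (63 kg), 37 kg left
truck 11: place P17 (55 kg), 45 kg left
Final trucks: [58,12,10,10] [84] [39,49] [63,24] [89] [69,30] [86] [72] [71] [63] [55].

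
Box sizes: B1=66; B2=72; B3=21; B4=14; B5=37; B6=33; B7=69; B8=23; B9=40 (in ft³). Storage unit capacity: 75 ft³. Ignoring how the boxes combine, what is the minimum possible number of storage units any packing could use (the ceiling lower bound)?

5 storage units

Total size = 66 + 72 + 21 + 14 + 37 + 33 + 69 + 23 + 40 = 375 ft³.
⌈375 / 75⌉ = 5.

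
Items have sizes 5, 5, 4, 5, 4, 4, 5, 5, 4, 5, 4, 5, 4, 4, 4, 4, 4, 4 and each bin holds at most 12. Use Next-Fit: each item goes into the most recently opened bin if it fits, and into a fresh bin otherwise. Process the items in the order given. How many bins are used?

Put 5 in bin 1; 7 remain.
Put 5 in bin 1; 2 remain.
Put 4 in bin 2; 8 remain.
Put 5 in bin 2; 3 remain.
Put 4 in bin 3; 8 remain.
Put 4 in bin 3; 4 remain.
Put 5 in bin 4; 7 remain.
Put 5 in bin 4; 2 remain.
Put 4 in bin 5; 8 remain.
Put 5 in bin 5; 3 remain.
Put 4 in bin 6; 8 remain.
Put 5 in bin 6; 3 remain.
Put 4 in bin 7; 8 remain.
Put 4 in bin 7; 4 remain.
Put 4 in bin 7; 0 remain.
Put 4 in bin 8; 8 remain.
Put 4 in bin 8; 4 remain.
Put 4 in bin 8; 0 remain.
Final bins: [5,5] [4,5] [4,4] [5,5] [4,5] [4,5] [4,4,4] [4,4,4].

8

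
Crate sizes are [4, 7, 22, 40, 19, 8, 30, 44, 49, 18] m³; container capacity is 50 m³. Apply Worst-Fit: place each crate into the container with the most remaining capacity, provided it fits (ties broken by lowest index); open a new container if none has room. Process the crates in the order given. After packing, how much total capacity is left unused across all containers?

59

4 m³ → container 1 (remaining 46 m³)
7 m³ → container 1 (remaining 39 m³)
22 m³ → container 1 (remaining 17 m³)
40 m³ → container 2 (remaining 10 m³)
19 m³ → container 3 (remaining 31 m³)
8 m³ → container 3 (remaining 23 m³)
30 m³ → container 4 (remaining 20 m³)
44 m³ → container 5 (remaining 6 m³)
49 m³ → container 6 (remaining 1 m³)
18 m³ → container 3 (remaining 5 m³)
6 containers × 50 m³ = 300 m³; used 241 m³; unused 59 m³.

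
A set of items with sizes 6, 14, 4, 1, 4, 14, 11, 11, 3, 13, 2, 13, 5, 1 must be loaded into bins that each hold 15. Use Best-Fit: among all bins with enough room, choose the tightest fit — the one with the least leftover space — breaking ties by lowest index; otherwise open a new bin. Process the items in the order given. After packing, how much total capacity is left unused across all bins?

18

bin 1: place 6, 9 left
bin 2: place 14, 1 left
bin 1: place 4, 5 left
bin 2: place 1, 0 left
bin 1: place 4, 1 left
bin 3: place 14, 1 left
bin 4: place 11, 4 left
bin 5: place 11, 4 left
bin 4: place 3, 1 left
bin 6: place 13, 2 left
bin 6: place 2, 0 left
bin 7: place 13, 2 left
bin 8: place 5, 10 left
bin 1: place 1, 0 left
8 bins × 15 = 120; used 102; unused 18.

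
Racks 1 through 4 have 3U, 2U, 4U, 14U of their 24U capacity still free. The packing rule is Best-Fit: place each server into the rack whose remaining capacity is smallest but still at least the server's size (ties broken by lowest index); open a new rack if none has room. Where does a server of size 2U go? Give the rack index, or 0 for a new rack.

Racks with room: rack 1 (3U), rack 2 (2U), rack 3 (4U), rack 4 (14U).
Tightest fit is rack 2 with 2U free.

2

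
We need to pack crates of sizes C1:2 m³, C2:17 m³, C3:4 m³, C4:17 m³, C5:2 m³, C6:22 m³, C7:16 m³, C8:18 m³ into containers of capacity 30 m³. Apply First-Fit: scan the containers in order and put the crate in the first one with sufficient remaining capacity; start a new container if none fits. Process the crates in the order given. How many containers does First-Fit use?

container 1: place C1 (2 m³), 28 m³ left
container 1: place C2 (17 m³), 11 m³ left
container 1: place C3 (4 m³), 7 m³ left
container 2: place C4 (17 m³), 13 m³ left
container 1: place C5 (2 m³), 5 m³ left
container 3: place C6 (22 m³), 8 m³ left
container 4: place C7 (16 m³), 14 m³ left
container 5: place C8 (18 m³), 12 m³ left
Final containers: [2,17,4,2] [17] [22] [16] [18].

5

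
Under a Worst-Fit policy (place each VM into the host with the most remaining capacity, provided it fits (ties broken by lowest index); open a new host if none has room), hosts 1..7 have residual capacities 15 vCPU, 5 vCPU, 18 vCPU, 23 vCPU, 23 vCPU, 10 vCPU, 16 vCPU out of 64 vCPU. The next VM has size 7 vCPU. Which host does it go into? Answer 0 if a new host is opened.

4

Hosts with room: host 1 (15 vCPU), host 3 (18 vCPU), host 4 (23 vCPU), host 5 (23 vCPU), host 6 (10 vCPU), host 7 (16 vCPU).
Most room is host 4 with 23 vCPU free.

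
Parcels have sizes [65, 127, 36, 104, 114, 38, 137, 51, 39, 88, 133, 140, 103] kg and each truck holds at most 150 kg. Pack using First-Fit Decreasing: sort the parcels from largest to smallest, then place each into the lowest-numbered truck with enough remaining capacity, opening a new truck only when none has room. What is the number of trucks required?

9

Sorted descending: 140, 137, 133, 127, 114, 104, 103, 88, 65, 51, 39, 38, 36.
140 kg → truck 1 (remaining 10 kg)
137 kg → truck 2 (remaining 13 kg)
133 kg → truck 3 (remaining 17 kg)
127 kg → truck 4 (remaining 23 kg)
114 kg → truck 5 (remaining 36 kg)
104 kg → truck 6 (remaining 46 kg)
103 kg → truck 7 (remaining 47 kg)
88 kg → truck 8 (remaining 62 kg)
65 kg → truck 9 (remaining 85 kg)
51 kg → truck 8 (remaining 11 kg)
39 kg → truck 6 (remaining 7 kg)
38 kg → truck 7 (remaining 9 kg)
36 kg → truck 5 (remaining 0 kg)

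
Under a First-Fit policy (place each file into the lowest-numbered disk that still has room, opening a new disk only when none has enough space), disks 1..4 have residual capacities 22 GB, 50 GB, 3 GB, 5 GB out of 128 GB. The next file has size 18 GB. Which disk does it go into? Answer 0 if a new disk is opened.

Disks with room: disk 1 (22 GB), disk 2 (50 GB).
The first with room is disk 1.

1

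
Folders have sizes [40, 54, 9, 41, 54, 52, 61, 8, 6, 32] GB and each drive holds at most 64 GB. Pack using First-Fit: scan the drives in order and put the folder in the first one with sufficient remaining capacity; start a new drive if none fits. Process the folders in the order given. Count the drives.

drive 1: place 40 GB, 24 GB left
drive 2: place 54 GB, 10 GB left
drive 1: place 9 GB, 15 GB left
drive 3: place 41 GB, 23 GB left
drive 4: place 54 GB, 10 GB left
drive 5: place 52 GB, 12 GB left
drive 6: place 61 GB, 3 GB left
drive 1: place 8 GB, 7 GB left
drive 1: place 6 GB, 1 GB left
drive 7: place 32 GB, 32 GB left

7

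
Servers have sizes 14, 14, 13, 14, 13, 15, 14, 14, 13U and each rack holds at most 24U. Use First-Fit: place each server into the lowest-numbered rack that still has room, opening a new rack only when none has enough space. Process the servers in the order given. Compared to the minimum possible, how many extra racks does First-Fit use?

0

First-Fit: [14] [14] [13] [14] [13] [15] [14] [14] [13] → 9 racks.
9 servers exceed 12U (half the capacity), and no two of those can share a rack, so at least 9 racks are needed.
So 9 is already optimal.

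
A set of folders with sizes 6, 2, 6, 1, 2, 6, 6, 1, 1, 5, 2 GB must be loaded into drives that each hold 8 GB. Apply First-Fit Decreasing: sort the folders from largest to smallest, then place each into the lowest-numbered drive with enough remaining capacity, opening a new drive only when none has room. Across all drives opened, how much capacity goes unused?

Sorted descending: 6, 6, 6, 6, 5, 2, 2, 2, 1, 1, 1.
6 GB → drive 1 (remaining 2 GB)
6 GB → drive 2 (remaining 2 GB)
6 GB → drive 3 (remaining 2 GB)
6 GB → drive 4 (remaining 2 GB)
5 GB → drive 5 (remaining 3 GB)
2 GB → drive 1 (remaining 0 GB)
2 GB → drive 2 (remaining 0 GB)
2 GB → drive 3 (remaining 0 GB)
1 GB → drive 4 (remaining 1 GB)
1 GB → drive 4 (remaining 0 GB)
1 GB → drive 5 (remaining 2 GB)
5 drives × 8 GB = 40 GB; used 38 GB; unused 2 GB.

2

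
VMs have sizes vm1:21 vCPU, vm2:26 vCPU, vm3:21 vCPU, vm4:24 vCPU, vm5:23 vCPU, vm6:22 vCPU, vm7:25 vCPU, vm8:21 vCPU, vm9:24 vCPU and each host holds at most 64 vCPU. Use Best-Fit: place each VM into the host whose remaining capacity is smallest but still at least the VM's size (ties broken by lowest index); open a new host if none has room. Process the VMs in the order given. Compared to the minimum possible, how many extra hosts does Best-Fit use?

Best-Fit: [21,26] [21,24] [23,22] [25,21] [24] → 5 hosts.
Total size 207 vCPU; any packing needs at least ⌈207/64⌉ = 4 hosts.
An optimal packing achieves that bound: [26,25] [24,24] [23,22] [21,21,21] → 4 hosts.
Excess: 5 − 4 = 1.

1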